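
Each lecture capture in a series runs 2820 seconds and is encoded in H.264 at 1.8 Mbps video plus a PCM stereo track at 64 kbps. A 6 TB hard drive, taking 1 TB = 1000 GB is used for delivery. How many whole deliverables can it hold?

9131

Audio: 64 kbps = 0.064 Mbps.
Total bitrate: 1.864 Mbps.
Per item: 1.864 Mbps × 2820 s = 5,256 Mb = 657.1 MB.
Capacity: 6 TB = 48,000,000 Mb; 9131.59 items → 9131 complete.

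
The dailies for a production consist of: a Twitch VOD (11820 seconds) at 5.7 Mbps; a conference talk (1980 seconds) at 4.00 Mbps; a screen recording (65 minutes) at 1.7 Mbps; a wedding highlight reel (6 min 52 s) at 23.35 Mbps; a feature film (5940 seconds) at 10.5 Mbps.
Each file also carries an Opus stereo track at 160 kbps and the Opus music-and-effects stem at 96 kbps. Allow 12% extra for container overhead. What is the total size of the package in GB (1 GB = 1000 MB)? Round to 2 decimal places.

Audio total: 160 + 96 = 256 kbps = 0.256 Mbps.
Twitch VOD: 5.956 Mbps × 11820 s × 1.12 = 78847.9 Mb
conference talk: 4.256 Mbps × 1980 s × 1.12 = 9438.1 Mb
screen recording: 1.956 Mbps × 3900 s × 1.12 = 8543.8 Mb
wedding highlight reel: 23.606 Mbps × 412 s × 1.12 = 10892.8 Mb
feature film: 10.756 Mbps × 5940 s × 1.12 = 71557.5 Mb
Total: 179280.1 Mb = 22410.0 MB.
= 22.41 GB.

22.41 GB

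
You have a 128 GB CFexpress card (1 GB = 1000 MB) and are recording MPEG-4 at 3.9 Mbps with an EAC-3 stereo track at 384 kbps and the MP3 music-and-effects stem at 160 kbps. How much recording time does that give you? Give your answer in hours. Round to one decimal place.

Audio total: 384 + 160 = 544 kbps = 0.544 Mbps.
Total bitrate: 3.9 + 0.544 = 4.444 Mbps.
Capacity: 128 GB = 1,024,000 Mb.
Recording time: 1,024,000 / 4.444 = 230,423 s ≈ 64.0 hours.

64.0 hours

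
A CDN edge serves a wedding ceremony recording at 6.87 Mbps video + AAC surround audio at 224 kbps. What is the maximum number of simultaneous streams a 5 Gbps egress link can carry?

704

Audio: 224 kbps = 0.224 Mbps.
Per-viewer media rate: 7.094 Mbps.
5 Gbps = 5,000 Mbps; 5,000 / 7.094 = 704.82 → 704 viewers.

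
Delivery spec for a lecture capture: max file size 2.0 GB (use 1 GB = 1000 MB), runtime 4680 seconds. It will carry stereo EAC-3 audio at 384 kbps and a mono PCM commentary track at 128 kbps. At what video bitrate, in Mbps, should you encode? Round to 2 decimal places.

2.91 Mbps

Budget: 2.0 GB = 16000.0 Mb.
Total bitrate budget: 16000.0 Mb / 4680 s = 3.419 Mbps.
Audio total: 384 + 128 = 512 kbps = 0.512 Mbps.
Video: 3.419 − 0.512 = 2.907 Mbps.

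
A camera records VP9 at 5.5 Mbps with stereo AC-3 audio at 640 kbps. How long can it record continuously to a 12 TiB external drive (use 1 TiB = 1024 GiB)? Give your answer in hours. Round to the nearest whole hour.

4775 hours

Audio: 640 kbps = 0.640 Mbps.
Total bitrate: 5.5 + 0.640 = 6.140 Mbps.
Capacity: 12 TiB = 105,553,116 Mb.
Recording time: 105,553,116 / 6.140 = 17,191,061 s ≈ 4,775 hours.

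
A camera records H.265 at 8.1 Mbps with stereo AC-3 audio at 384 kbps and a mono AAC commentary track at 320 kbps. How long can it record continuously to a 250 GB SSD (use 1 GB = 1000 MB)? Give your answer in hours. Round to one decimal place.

63.1 hours

Audio total: 384 + 320 = 704 kbps = 0.704 Mbps.
Total bitrate: 8.1 + 0.704 = 8.804 Mbps.
Capacity: 250 GB = 2,000,000 Mb.
Recording time: 2,000,000 / 8.804 = 227,169 s ≈ 63.1 hours.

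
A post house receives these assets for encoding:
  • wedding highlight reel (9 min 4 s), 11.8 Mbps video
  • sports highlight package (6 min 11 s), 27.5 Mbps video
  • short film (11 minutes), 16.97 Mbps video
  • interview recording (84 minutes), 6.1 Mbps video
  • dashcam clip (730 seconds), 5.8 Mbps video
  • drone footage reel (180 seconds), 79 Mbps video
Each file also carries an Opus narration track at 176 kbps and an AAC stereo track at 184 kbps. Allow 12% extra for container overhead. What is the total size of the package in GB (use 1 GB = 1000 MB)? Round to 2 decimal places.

Audio total: 176 + 184 = 360 kbps = 0.360 Mbps.
wedding highlight reel: 12.160 Mbps × 544 s × 1.12 = 7408.8 Mb
sports highlight package: 27.860 Mbps × 371 s × 1.12 = 11576.4 Mb
short film: 17.330 Mbps × 660 s × 1.12 = 12810.3 Mb
interview recording: 6.460 Mbps × 5040 s × 1.12 = 36465.4 Mb
dashcam clip: 6.160 Mbps × 730 s × 1.12 = 5036.4 Mb
drone footage reel: 79.360 Mbps × 180 s × 1.12 = 15999.0 Mb
Total: 89296.4 Mb = 11162.0 MB.
= 11.16 GB.

11.16 GB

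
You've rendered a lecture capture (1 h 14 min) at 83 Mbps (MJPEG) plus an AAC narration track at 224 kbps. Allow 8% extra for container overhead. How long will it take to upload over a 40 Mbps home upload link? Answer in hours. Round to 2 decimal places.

1 h 14 min = 74 min = 4440 s
Audio: 224 kbps = 0.224 Mbps.
Total bitrate: 83.224 Mbps.
File: 83.224 Mbps × 4440 s = 369514.6 Mb.
With 8% container overhead: ×1.08. → 399075.7 Mb.
At 40 Mbps: 399075.7 / 40 = 9976.9 s ≈ 2.77 hours.

2.77 hours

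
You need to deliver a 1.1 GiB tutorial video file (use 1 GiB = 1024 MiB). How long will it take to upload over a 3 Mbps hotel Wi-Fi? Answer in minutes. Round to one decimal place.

File: 1.1 GiB = 9448.9 Mb.
At 3 Mbps: 9448.9 / 3 = 3149.6 s ≈ 52.5 minutes.

52.5 minutes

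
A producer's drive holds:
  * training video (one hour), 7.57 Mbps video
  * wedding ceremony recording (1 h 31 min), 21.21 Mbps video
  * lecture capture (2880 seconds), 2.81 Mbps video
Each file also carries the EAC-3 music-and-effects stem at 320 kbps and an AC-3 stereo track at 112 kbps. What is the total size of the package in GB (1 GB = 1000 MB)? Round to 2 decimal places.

19.54 GB

Audio total: 320 + 112 = 432 kbps = 0.432 Mbps.
training video: 8.002 Mbps × 3600 s = 28807.2 Mb
wedding ceremony recording: 21.642 Mbps × 5460 s = 118165.3 Mb
lecture capture: 3.242 Mbps × 2880 s = 9337.0 Mb
Total: 156309.5 Mb = 19538.7 MB.
= 19.54 GB.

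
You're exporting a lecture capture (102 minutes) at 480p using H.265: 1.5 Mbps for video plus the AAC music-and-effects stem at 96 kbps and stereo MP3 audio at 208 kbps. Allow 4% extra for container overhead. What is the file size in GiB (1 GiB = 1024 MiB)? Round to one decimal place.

102 min = 6120 s
Audio total: 96 + 208 = 304 kbps = 0.304 Mbps.
Total bitrate: 1.5 + 0.304 = 1.804 Mbps.
Stream data: 1.804 Mbps × 6120 s = 11040.5 Mb.
With 4% container overhead: ×1.04.
11,482 Mb = 1,435,262,400 bytes ÷ 1,073,741,824 = 1.337 GiB.

1.3 GiB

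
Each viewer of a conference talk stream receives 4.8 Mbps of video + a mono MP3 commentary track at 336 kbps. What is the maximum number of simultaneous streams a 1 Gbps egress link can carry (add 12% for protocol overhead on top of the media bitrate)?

Audio: 336 kbps = 0.336 Mbps.
Per-viewer media rate: 5.136 Mbps.
On the wire with 12% overhead: 5.752 Mbps.
1 Gbps = 1,000 Mbps; 1,000 / 5.752 = 173.84 → 173 viewers.

173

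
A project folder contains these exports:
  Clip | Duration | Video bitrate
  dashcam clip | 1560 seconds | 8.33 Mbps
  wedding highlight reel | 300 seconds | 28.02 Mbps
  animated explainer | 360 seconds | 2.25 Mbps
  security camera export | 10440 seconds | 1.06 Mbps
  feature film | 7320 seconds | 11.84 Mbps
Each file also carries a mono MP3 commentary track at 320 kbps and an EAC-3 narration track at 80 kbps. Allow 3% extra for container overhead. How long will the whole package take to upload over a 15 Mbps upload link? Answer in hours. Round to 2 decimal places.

2.44 hours

Audio total: 320 + 80 = 400 kbps = 0.400 Mbps.
dashcam clip: 8.730 Mbps × 1560 s × 1.03 = 14027.4 Mb
wedding highlight reel: 28.420 Mbps × 300 s × 1.03 = 8781.8 Mb
animated explainer: 2.650 Mbps × 360 s × 1.03 = 982.6 Mb
security camera export: 1.460 Mbps × 10440 s × 1.03 = 15699.7 Mb
feature film: 12.240 Mbps × 7320 s × 1.03 = 92284.7 Mb
Total: 131776.1 Mb = 16472.0 MB.
At 15 Mbps: 131776.1 / 15 = 8785 s ≈ 2.44 hours.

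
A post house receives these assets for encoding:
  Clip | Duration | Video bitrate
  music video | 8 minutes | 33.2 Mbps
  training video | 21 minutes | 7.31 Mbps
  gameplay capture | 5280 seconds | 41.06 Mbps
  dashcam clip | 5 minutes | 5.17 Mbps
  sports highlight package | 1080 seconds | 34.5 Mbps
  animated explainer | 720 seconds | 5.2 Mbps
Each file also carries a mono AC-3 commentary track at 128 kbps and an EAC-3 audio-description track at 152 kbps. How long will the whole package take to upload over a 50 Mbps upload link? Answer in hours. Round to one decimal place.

1.6 hours

Audio total: 128 + 152 = 280 kbps = 0.280 Mbps.
music video: 33.480 Mbps × 480 s = 16070.4 Mb
training video: 7.590 Mbps × 1260 s = 9563.4 Mb
gameplay capture: 41.340 Mbps × 5280 s = 218275.2 Mb
dashcam clip: 5.450 Mbps × 300 s = 1635.0 Mb
sports highlight package: 34.780 Mbps × 1080 s = 37562.4 Mb
animated explainer: 5.480 Mbps × 720 s = 3945.6 Mb
Total: 287052.0 Mb = 35881.5 MB.
At 50 Mbps: 287052.0 / 50 = 5741 s ≈ 1.59 hours.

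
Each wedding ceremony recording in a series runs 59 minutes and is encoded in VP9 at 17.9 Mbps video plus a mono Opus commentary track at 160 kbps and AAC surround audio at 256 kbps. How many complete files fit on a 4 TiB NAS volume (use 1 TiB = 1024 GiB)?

542

59 min = 3540 s
Audio total: 160 + 256 = 416 kbps = 0.416 Mbps.
Total bitrate: 18.316 Mbps.
Per item: 18.316 Mbps × 3540 s = 64,839 Mb = 8,105 MB.
Capacity: 4 TiB = 35,184,372 Mb; 542.65 items → 542 complete.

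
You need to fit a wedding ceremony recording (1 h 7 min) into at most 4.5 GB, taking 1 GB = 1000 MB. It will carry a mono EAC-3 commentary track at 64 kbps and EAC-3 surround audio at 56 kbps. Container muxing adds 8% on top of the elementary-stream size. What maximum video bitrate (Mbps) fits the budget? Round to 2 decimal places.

Budget: 4.5 GB = 36000.0 Mb.
Stream payload after overhead: 36000.0 / 1.08 = 33333.3 Mb.
1 h 7 min = 67 min = 4020 s
Total bitrate budget: 33333.3 Mb / 4020 s = 8.292 Mbps.
Audio total: 64 + 56 = 120 kbps = 0.120 Mbps.
Video: 8.292 − 0.120 = 8.172 Mbps.

8.17 Mbps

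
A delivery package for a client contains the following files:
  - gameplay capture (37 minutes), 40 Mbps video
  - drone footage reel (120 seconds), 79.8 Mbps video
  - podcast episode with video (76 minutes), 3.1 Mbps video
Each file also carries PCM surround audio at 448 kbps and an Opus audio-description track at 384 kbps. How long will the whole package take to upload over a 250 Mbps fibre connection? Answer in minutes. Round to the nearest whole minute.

8 minutes

Audio total: 448 + 384 = 832 kbps = 0.832 Mbps.
gameplay capture: 40.832 Mbps × 2220 s = 90647.0 Mb
drone footage reel: 80.632 Mbps × 120 s = 9675.8 Mb
podcast episode with video: 3.932 Mbps × 4560 s = 17929.9 Mb
Total: 118252.8 Mb = 14781.6 MB.
At 250 Mbps: 118252.8 / 250 = 473 s ≈ 7.88 minutes.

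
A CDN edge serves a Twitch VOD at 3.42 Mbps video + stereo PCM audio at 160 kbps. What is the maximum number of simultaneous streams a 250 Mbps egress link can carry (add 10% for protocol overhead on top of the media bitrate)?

Audio: 160 kbps = 0.160 Mbps.
Per-viewer media rate: 3.580 Mbps.
On the wire with 10% overhead: 3.938 Mbps.
250 Mbps = 250.0 Mbps; 250.0 / 3.938 = 63.48 → 63 viewers.

63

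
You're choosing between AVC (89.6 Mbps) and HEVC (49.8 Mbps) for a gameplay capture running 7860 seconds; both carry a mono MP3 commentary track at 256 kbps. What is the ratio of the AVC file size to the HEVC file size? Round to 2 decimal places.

Audio: 256 kbps = 0.256 Mbps.
AVC: 89.856 Mbps × 7860 s = 706268.2 Mb = 82.220 GiB.
HEVC: 50.056 Mbps × 7860 s = 393440.2 Mb = 45.802 GiB.
Ratio: 82.220 / 45.802 = 1.795.

1.80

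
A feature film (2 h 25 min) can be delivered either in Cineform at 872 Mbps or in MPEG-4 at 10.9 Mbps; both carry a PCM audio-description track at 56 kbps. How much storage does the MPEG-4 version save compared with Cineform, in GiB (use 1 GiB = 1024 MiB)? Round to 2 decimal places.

2 h 25 min = 145 min = 8700 s
Audio: 56 kbps = 0.056 Mbps.
Cineform: 872.056 Mbps × 8700 s = 7586887.2 Mb = 883.230 GiB.
MPEG-4: 10.956 Mbps × 8700 s = 95317.2 Mb = 11.096 GiB.
Saving: 883.230 − 11.096 = 872.134 GiB.

872.13 GiB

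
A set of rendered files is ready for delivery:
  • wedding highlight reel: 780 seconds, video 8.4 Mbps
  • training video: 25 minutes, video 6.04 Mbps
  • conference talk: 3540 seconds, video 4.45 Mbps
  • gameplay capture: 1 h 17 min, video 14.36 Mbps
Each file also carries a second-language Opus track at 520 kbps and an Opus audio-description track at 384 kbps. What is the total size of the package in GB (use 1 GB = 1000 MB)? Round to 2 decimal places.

Audio total: 520 + 384 = 904 kbps = 0.904 Mbps.
wedding highlight reel: 9.304 Mbps × 780 s = 7257.1 Mb
training video: 6.944 Mbps × 1500 s = 10416.0 Mb
conference talk: 5.354 Mbps × 3540 s = 18953.2 Mb
gameplay capture: 15.264 Mbps × 4620 s = 70519.7 Mb
Total: 107146.0 Mb = 13393.2 MB.
= 13.39 GB.

13.39 GB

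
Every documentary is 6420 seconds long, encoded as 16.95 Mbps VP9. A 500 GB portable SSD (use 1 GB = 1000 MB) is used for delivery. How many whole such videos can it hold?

36

Per item: 16.950 Mbps × 6420 s = 108,819 Mb = 13,602 MB.
Capacity: 500 GB = 4,000,000 Mb; 36.76 items → 36 complete.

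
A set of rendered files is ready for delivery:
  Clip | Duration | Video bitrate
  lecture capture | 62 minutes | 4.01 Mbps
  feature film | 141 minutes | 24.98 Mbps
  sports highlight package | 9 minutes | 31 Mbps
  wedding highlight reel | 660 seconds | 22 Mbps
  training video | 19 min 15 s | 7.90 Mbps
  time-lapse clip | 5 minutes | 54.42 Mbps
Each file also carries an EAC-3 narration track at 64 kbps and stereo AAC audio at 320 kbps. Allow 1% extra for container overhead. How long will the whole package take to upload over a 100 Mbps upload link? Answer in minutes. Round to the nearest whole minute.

Audio total: 64 + 320 = 384 kbps = 0.384 Mbps.
lecture capture: 4.394 Mbps × 3720 s × 1.01 = 16509.1 Mb
feature film: 25.364 Mbps × 8460 s × 1.01 = 216725.2 Mb
sports highlight package: 31.384 Mbps × 540 s × 1.01 = 17116.8 Mb
wedding highlight reel: 22.384 Mbps × 660 s × 1.01 = 14921.2 Mb
training video: 8.284 Mbps × 1155 s × 1.01 = 9663.7 Mb
time-lapse clip: 54.804 Mbps × 300 s × 1.01 = 16605.6 Mb
Total: 291541.7 Mb = 36442.7 MB.
At 100 Mbps: 291541.7 / 100 = 2915 s ≈ 48.6 minutes.

49 minutes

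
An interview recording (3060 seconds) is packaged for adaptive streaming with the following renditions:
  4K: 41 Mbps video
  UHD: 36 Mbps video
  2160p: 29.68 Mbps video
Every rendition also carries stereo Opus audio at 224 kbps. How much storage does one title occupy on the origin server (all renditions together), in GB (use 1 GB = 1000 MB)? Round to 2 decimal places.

Audio: 224 kbps = 0.224 Mbps.
Sum of rendition bitrates: (41+0.224) + (36+0.224) + (29.68+0.224) = 107.352 Mbps.
× 3060 s = 328,497 Mb = 41,062 MB = 41.06 GB.

41.06 GB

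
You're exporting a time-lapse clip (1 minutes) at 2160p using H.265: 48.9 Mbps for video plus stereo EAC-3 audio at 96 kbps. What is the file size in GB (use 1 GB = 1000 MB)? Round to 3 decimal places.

0.367 GB

Audio: 96 kbps = 0.096 Mbps.
Total bitrate: 48.9 + 0.096 = 48.996 Mbps.
Stream data: 48.996 Mbps × 60 s = 2939.8 Mb.
2,940 Mb ÷ 8 = 367.5 MB → 0.3675 GB.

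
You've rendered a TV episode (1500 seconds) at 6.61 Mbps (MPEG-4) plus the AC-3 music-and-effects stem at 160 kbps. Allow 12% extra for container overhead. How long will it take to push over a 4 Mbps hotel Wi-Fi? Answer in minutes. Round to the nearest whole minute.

Audio: 160 kbps = 0.160 Mbps.
Total bitrate: 6.770 Mbps.
File: 6.770 Mbps × 1500 s = 10155.0 Mb.
With 12% container overhead: ×1.12. → 11373.6 Mb.
At 4 Mbps: 11373.6 / 4 = 2843.4 s ≈ 47.4 minutes.

47 minutes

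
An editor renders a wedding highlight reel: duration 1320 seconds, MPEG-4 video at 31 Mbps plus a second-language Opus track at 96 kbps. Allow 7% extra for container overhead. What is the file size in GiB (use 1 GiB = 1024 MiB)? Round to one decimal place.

Audio: 96 kbps = 0.096 Mbps.
Total bitrate: 31 + 0.096 = 31.096 Mbps.
Stream data: 31.096 Mbps × 1320 s = 41046.7 Mb.
With 7% container overhead: ×1.07.
43,920 Mb = 5,489,998,800 bytes ÷ 1,073,741,824 = 5.113 GiB.

5.1 GiB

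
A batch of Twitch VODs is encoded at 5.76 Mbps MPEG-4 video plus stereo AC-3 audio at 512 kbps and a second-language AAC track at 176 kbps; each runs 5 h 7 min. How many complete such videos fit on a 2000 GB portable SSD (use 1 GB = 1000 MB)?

5 h 7 min = 307 min = 18420 s
Audio total: 512 + 176 = 688 kbps = 0.688 Mbps.
Total bitrate: 6.448 Mbps.
Per item: 6.448 Mbps × 18420 s = 118,772 Mb = 14,847 MB.
Capacity: 2000 GB = 16,000,000 Mb; 134.71 items → 134 complete.

134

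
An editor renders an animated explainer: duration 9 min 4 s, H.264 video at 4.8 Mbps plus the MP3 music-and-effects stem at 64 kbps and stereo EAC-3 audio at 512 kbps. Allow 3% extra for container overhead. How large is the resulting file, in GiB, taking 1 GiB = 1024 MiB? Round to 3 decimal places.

9 min 4 s = 544 s
Audio total: 64 + 512 = 576 kbps = 0.576 Mbps.
Total bitrate: 4.8 + 0.576 = 5.376 Mbps.
Stream data: 5.376 Mbps × 544 s = 2924.5 Mb.
With 3% container overhead: ×1.03.
3,012 Mb = 376,535,040 bytes ÷ 1,073,741,824 = 0.3507 GiB.

0.351 GiB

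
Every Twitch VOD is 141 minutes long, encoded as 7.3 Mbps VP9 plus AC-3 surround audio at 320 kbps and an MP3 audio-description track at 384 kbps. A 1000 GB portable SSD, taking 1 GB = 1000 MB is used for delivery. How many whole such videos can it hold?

141 min = 8460 s
Audio total: 320 + 384 = 704 kbps = 0.704 Mbps.
Total bitrate: 8.004 Mbps.
Per item: 8.004 Mbps × 8460 s = 67,714 Mb = 8,464 MB.
Capacity: 1000 GB = 8,000,000 Mb; 118.14 items → 118 complete.

118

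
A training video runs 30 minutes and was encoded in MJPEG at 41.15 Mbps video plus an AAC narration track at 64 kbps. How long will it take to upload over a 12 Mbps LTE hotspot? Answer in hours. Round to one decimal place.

30 min = 1800 s
Audio: 64 kbps = 0.064 Mbps.
Total bitrate: 41.214 Mbps.
File: 41.214 Mbps × 1800 s = 74185.2 Mb.
At 12 Mbps: 74185.2 / 12 = 6182.1 s ≈ 1.72 hours.

1.7 hours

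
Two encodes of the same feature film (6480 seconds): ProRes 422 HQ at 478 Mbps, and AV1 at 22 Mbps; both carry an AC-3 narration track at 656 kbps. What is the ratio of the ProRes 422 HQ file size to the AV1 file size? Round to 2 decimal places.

21.13

Audio: 656 kbps = 0.656 Mbps.
ProRes 422 HQ: 478.656 Mbps × 6480 s = 3101690.9 Mb = 387.711 GB.
AV1: 22.656 Mbps × 6480 s = 146810.9 Mb = 18.351 GB.
Ratio: 387.711 / 18.351 = 21.127.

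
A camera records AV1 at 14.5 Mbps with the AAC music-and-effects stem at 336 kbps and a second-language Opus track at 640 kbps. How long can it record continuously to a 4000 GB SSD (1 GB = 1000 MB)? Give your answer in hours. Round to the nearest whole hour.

574 hours

Audio total: 336 + 640 = 976 kbps = 0.976 Mbps.
Total bitrate: 14.5 + 0.976 = 15.476 Mbps.
Capacity: 4000 GB = 32,000,000 Mb.
Recording time: 32,000,000 / 15.476 = 2,067,718 s ≈ 574 hours.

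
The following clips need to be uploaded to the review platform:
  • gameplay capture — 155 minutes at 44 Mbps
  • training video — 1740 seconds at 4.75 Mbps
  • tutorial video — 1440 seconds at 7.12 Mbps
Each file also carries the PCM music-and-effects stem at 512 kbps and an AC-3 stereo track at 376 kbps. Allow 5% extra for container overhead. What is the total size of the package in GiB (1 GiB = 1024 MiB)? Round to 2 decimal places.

53.64 GiB

Audio total: 512 + 376 = 888 kbps = 0.888 Mbps.
gameplay capture: 44.888 Mbps × 9300 s × 1.05 = 438331.3 Mb
training video: 5.638 Mbps × 1740 s × 1.05 = 10300.6 Mb
tutorial video: 8.008 Mbps × 1440 s × 1.05 = 12108.1 Mb
Total: 460740.0 Mb = 57592.5 MB.
= 53.64 GiB.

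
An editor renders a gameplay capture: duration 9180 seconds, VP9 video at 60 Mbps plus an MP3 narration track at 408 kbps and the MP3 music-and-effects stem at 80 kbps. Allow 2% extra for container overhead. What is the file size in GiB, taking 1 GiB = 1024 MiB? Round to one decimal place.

Audio total: 408 + 80 = 488 kbps = 0.488 Mbps.
Total bitrate: 60 + 0.488 = 60.488 Mbps.
Stream data: 60.488 Mbps × 9180 s = 555279.8 Mb.
With 2% container overhead: ×1.02.
566,385 Mb = 70,798,179,600 bytes ÷ 1,073,741,824 = 65.94 GiB.

65.9 GiB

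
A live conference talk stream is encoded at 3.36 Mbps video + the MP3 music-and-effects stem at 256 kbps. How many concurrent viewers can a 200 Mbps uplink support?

Audio: 256 kbps = 0.256 Mbps.
Per-viewer media rate: 3.616 Mbps.
200 Mbps = 200.0 Mbps; 200.0 / 3.616 = 55.31 → 55 viewers.

55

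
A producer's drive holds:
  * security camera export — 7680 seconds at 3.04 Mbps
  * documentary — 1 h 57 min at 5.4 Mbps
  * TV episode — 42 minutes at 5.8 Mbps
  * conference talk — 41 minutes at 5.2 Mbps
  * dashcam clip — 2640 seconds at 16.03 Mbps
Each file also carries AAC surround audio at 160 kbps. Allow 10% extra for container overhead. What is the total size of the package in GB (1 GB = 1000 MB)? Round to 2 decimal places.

Audio: 160 kbps = 0.160 Mbps.
security camera export: 3.200 Mbps × 7680 s × 1.10 = 27033.6 Mb
documentary: 5.560 Mbps × 7020 s × 1.10 = 42934.3 Mb
TV episode: 5.960 Mbps × 2520 s × 1.10 = 16521.1 Mb
conference talk: 5.360 Mbps × 2460 s × 1.10 = 14504.2 Mb
dashcam clip: 16.190 Mbps × 2640 s × 1.10 = 47015.8 Mb
Total: 148009.0 Mb = 18501.1 MB.
= 18.50 GB.

18.50 GB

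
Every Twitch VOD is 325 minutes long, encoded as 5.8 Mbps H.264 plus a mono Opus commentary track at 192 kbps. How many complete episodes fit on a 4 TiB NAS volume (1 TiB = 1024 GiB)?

325 min = 19500 s
Audio: 192 kbps = 0.192 Mbps.
Total bitrate: 5.992 Mbps.
Per item: 5.992 Mbps × 19500 s = 116,844 Mb = 14,606 MB.
Capacity: 4 TiB = 35,184,372 Mb; 301.12 items → 301 complete.

301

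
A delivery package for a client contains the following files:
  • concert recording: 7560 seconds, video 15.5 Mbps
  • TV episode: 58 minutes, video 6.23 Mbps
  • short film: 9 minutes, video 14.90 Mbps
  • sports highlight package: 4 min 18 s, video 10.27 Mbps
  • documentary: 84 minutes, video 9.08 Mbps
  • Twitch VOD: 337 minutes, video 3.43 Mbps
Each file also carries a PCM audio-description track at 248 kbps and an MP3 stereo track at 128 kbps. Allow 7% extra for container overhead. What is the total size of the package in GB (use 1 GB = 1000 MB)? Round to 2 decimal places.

Audio total: 248 + 128 = 376 kbps = 0.376 Mbps.
concert recording: 15.876 Mbps × 7560 s × 1.07 = 128424.1 Mb
TV episode: 6.606 Mbps × 3480 s × 1.07 = 24598.1 Mb
short film: 15.276 Mbps × 540 s × 1.07 = 8826.5 Mb
sports highlight package: 10.646 Mbps × 258 s × 1.07 = 2938.9 Mb
documentary: 9.456 Mbps × 5040 s × 1.07 = 50994.3 Mb
Twitch VOD: 3.806 Mbps × 20220 s × 1.07 = 82344.3 Mb
Total: 298126.3 Mb = 37265.8 MB.
= 37.27 GB.

37.27 GB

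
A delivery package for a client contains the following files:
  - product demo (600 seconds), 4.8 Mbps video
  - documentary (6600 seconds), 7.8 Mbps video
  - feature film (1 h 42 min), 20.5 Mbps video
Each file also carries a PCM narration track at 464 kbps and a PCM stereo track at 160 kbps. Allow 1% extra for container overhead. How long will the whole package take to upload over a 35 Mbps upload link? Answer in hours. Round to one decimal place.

Audio total: 464 + 160 = 624 kbps = 0.624 Mbps.
product demo: 5.424 Mbps × 600 s × 1.01 = 3286.9 Mb
documentary: 8.424 Mbps × 6600 s × 1.01 = 56154.4 Mb
feature film: 21.124 Mbps × 6120 s × 1.01 = 130571.7 Mb
Total: 190013.0 Mb = 23751.6 MB.
At 35 Mbps: 190013.0 / 35 = 5429 s ≈ 1.51 hours.

1.5 hours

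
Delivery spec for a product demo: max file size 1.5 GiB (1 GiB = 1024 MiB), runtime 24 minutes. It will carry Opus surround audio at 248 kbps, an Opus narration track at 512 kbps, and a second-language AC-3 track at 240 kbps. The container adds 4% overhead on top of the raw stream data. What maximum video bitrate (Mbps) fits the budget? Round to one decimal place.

Budget: 1.5 GiB = 12884.9 Mb.
Stream payload after overhead: 12884.9 / 1.04 = 12389.3 Mb.
24 min = 1440 s
Total bitrate budget: 12389.3 Mb / 1440 s = 8.604 Mbps.
Audio total: 248 + 512 + 240 = 1000 kbps = 1.000 Mbps.
Video: 8.604 − 1.000 = 7.604 Mbps.

7.6 Mbps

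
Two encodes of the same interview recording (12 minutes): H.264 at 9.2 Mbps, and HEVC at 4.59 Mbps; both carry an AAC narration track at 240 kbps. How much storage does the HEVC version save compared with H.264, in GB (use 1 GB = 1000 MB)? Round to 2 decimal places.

0.41 GB

12 min = 720 s
Audio: 240 kbps = 0.240 Mbps.
H.264: 9.440 Mbps × 720 s = 6796.8 Mb = 0.850 GB.
HEVC: 4.830 Mbps × 720 s = 3477.6 Mb = 0.435 GB.
Saving: 0.850 − 0.435 = 0.415 GB.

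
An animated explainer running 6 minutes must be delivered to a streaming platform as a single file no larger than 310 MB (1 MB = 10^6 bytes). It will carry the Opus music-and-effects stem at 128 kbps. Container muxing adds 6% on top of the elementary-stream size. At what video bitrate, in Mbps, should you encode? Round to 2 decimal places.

6.37 Mbps

Budget: 310 MB = 2480.0 Mb.
Stream payload after overhead: 2480.0 / 1.06 = 2339.6 Mb.
6 min = 360 s
Total bitrate budget: 2339.6 Mb / 360 s = 6.499 Mbps.
Audio: 128 kbps = 0.128 Mbps.
Video: 6.499 − 0.128 = 6.371 Mbps.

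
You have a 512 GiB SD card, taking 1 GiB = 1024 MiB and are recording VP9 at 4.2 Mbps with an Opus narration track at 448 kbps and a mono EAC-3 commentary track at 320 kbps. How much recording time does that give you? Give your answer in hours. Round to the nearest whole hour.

Audio total: 448 + 320 = 768 kbps = 0.768 Mbps.
Total bitrate: 4.2 + 0.768 = 4.968 Mbps.
Capacity: 512 GiB = 4,398,047 Mb.
Recording time: 4,398,047 / 4.968 = 885,275 s ≈ 246 hours.

246 hours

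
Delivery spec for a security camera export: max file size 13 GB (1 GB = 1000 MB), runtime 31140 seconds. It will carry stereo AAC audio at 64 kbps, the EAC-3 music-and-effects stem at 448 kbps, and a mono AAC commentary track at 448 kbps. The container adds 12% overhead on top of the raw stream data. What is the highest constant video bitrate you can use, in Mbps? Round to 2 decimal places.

2.02 Mbps

Budget: 13 GB = 104000.0 Mb.
Stream payload after overhead: 104000.0 / 1.12 = 92857.1 Mb.
Total bitrate budget: 92857.1 Mb / 31140 s = 2.982 Mbps.
Audio total: 64 + 448 + 448 = 960 kbps = 0.960 Mbps.
Video: 2.982 − 0.960 = 2.022 Mbps.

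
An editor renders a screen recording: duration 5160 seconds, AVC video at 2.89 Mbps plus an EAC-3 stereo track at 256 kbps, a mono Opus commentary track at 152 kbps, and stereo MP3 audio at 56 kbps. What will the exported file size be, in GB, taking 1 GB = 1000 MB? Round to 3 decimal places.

Audio total: 256 + 152 + 56 = 464 kbps = 0.464 Mbps.
Total bitrate: 2.89 + 0.464 = 3.354 Mbps.
Stream data: 3.354 Mbps × 5160 s = 17306.6 Mb.
17,307 Mb ÷ 8 = 2,163 MB → 2.163 GB.

2.163 GB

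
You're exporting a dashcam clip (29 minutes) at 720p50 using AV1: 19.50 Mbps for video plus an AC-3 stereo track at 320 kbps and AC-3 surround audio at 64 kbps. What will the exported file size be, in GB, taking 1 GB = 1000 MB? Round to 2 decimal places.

29 min = 1740 s
Audio total: 320 + 64 = 384 kbps = 0.384 Mbps.
Total bitrate: 19.50 + 0.384 = 19.884 Mbps.
Stream data: 19.884 Mbps × 1740 s = 34598.2 Mb.
34,598 Mb ÷ 8 = 4,325 MB → 4.325 GB.

4.32 GB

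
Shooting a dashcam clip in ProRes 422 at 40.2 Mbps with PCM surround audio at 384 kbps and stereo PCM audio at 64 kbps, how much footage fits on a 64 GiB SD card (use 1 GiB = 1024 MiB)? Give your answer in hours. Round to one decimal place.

3.8 hours

Audio total: 384 + 64 = 448 kbps = 0.448 Mbps.
Total bitrate: 40.2 + 0.448 = 40.648 Mbps.
Capacity: 64 GiB = 549,756 Mb.
Recording time: 549,756 / 40.648 = 13,525 s ≈ 3.76 hours.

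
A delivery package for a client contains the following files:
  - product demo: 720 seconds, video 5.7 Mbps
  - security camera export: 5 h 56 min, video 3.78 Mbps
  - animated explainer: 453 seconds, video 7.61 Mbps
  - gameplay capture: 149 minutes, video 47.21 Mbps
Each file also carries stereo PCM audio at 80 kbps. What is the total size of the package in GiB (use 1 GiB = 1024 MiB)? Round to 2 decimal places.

Audio: 80 kbps = 0.080 Mbps.
product demo: 5.780 Mbps × 720 s = 4161.6 Mb
security camera export: 3.860 Mbps × 21360 s = 82449.6 Mb
animated explainer: 7.690 Mbps × 453 s = 3483.6 Mb
gameplay capture: 47.290 Mbps × 8940 s = 422772.6 Mb
Total: 512867.4 Mb = 64108.4 MB.
= 59.71 GiB.

59.71 GiB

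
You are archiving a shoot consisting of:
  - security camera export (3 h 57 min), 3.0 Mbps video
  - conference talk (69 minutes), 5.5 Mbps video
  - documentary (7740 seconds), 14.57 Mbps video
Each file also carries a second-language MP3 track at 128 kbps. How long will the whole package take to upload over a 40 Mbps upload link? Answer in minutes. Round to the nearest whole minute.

76 minutes

Audio: 128 kbps = 0.128 Mbps.
security camera export: 3.128 Mbps × 14220 s = 44480.2 Mb
conference talk: 5.628 Mbps × 4140 s = 23299.9 Mb
documentary: 14.698 Mbps × 7740 s = 113762.5 Mb
Total: 181542.6 Mb = 22692.8 MB.
At 40 Mbps: 181542.6 / 40 = 4539 s ≈ 75.6 minutes.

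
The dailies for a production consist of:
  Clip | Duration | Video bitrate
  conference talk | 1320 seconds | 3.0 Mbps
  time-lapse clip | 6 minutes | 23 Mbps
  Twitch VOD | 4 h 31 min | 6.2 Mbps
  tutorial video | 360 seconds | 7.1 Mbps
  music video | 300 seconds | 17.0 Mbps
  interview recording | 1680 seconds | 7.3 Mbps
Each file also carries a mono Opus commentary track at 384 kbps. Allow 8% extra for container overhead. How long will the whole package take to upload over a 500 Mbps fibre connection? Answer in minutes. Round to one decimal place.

5.1 minutes

Audio: 384 kbps = 0.384 Mbps.
conference talk: 3.384 Mbps × 1320 s × 1.08 = 4824.2 Mb
time-lapse clip: 23.384 Mbps × 360 s × 1.08 = 9091.7 Mb
Twitch VOD: 6.584 Mbps × 16260 s × 1.08 = 115620.3 Mb
tutorial video: 7.484 Mbps × 360 s × 1.08 = 2909.8 Mb
music video: 17.384 Mbps × 300 s × 1.08 = 5632.4 Mb
interview recording: 7.684 Mbps × 1680 s × 1.08 = 13941.8 Mb
Total: 152020.3 Mb = 19002.5 MB.
At 500 Mbps: 152020.3 / 500 = 304 s ≈ 5.07 minutes.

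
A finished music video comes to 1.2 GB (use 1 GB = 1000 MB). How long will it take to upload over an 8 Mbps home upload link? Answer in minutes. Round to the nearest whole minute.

File: 1.2 GB = 9600.0 Mb.
At 8 Mbps: 9600.0 / 8 = 1200.0 s ≈ 20 minutes.

20 minutes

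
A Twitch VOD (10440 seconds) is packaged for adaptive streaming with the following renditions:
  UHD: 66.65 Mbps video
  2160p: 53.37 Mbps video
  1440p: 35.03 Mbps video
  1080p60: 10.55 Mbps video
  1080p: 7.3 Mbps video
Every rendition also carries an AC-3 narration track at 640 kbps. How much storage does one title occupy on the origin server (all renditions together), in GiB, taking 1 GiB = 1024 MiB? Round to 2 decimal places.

Audio: 640 kbps = 0.640 Mbps.
Sum of rendition bitrates: (66.65+0.640) + (53.37+0.640) + (35.03+0.640) + (10.55+0.640) + (7.3+0.640) = 176.100 Mbps.
× 10440 s = 1,838,484 Mb = 229,810 MB = 214.0 GiB.

214.03 GiB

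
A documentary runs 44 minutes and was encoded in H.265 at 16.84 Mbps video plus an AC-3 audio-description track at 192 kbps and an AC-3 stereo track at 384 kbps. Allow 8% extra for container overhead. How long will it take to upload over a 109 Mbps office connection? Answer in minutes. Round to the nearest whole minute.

44 min = 2640 s
Audio total: 192 + 384 = 576 kbps = 0.576 Mbps.
Total bitrate: 17.416 Mbps.
File: 17.416 Mbps × 2640 s = 45978.2 Mb.
With 8% container overhead: ×1.08. → 49656.5 Mb.
At 109 Mbps: 49656.5 / 109 = 455.6 s ≈ 7.59 minutes.

8 minutes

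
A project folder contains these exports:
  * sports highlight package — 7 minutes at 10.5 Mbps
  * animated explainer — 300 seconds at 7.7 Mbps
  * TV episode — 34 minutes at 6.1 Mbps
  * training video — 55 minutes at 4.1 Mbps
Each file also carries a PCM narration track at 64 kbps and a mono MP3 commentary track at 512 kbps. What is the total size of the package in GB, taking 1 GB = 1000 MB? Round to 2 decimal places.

4.52 GB

Audio total: 64 + 512 = 576 kbps = 0.576 Mbps.
sports highlight package: 11.076 Mbps × 420 s = 4651.9 Mb
animated explainer: 8.276 Mbps × 300 s = 2482.8 Mb
TV episode: 6.676 Mbps × 2040 s = 13619.0 Mb
training video: 4.676 Mbps × 3300 s = 15430.8 Mb
Total: 36184.6 Mb = 4523.1 MB.
= 4.523 GB.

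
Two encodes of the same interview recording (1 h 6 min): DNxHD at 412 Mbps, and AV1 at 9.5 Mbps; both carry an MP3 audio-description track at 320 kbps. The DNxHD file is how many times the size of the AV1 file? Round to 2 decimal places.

1 h 6 min = 66 min = 3960 s
Audio: 320 kbps = 0.320 Mbps.
DNxHD: 412.320 Mbps × 3960 s = 1632787.2 Mb = 204.098 GB.
AV1: 9.820 Mbps × 3960 s = 38887.2 Mb = 4.861 GB.
Ratio: 204.098 / 4.861 = 41.988.

41.99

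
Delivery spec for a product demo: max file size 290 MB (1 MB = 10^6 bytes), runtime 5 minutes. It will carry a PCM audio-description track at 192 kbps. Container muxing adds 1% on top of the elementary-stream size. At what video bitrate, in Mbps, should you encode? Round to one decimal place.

7.5 Mbps

Budget: 290 MB = 2320.0 Mb.
Stream payload after overhead: 2320.0 / 1.01 = 2297.0 Mb.
5 min = 300 s
Total bitrate budget: 2297.0 Mb / 300 s = 7.657 Mbps.
Audio: 192 kbps = 0.192 Mbps.
Video: 7.657 − 0.192 = 7.465 Mbps.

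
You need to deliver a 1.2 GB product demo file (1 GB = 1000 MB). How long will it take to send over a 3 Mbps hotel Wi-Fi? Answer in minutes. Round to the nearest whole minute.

53 minutes

File: 1.2 GB = 9600.0 Mb.
At 3 Mbps: 9600.0 / 3 = 3200.0 s ≈ 53.3 minutes.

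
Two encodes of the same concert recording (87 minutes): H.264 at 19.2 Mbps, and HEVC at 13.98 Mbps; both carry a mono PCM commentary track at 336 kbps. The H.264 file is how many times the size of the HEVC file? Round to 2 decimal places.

87 min = 5220 s
Audio: 336 kbps = 0.336 Mbps.
H.264: 19.536 Mbps × 5220 s = 101977.9 Mb = 12.747 GB.
HEVC: 14.316 Mbps × 5220 s = 74729.5 Mb = 9.341 GB.
Ratio: 12.747 / 9.341 = 1.365.

1.36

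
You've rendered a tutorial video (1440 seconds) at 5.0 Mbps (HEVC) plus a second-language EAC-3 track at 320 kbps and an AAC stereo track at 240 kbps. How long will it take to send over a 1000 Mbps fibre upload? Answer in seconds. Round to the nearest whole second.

8 seconds

Audio total: 320 + 240 = 560 kbps = 0.560 Mbps.
Total bitrate: 5.560 Mbps.
File: 5.560 Mbps × 1440 s = 8006.4 Mb.
At 1000 Mbps: 8006.4 / 1000 = 8.0 s ≈ 8.01 seconds.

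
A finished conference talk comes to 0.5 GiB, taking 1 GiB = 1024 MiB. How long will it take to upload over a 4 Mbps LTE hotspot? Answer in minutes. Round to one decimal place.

File: 0.5 GiB = 4295.0 Mb.
At 4 Mbps: 4295.0 / 4 = 1073.7 s ≈ 17.9 minutes.

17.9 minutes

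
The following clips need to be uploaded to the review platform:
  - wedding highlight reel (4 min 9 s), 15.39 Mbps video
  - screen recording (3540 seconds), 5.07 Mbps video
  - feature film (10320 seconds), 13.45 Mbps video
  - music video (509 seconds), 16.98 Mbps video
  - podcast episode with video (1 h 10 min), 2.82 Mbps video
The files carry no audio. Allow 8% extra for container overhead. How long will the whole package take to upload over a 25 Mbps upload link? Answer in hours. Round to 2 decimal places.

2.17 hours

wedding highlight reel: 15.390 Mbps × 249 s × 1.08 = 4138.7 Mb
screen recording: 5.070 Mbps × 3540 s × 1.08 = 19383.6 Mb
feature film: 13.450 Mbps × 10320 s × 1.08 = 149908.3 Mb
music video: 16.980 Mbps × 509 s × 1.08 = 9334.2 Mb
podcast episode with video: 2.820 Mbps × 4200 s × 1.08 = 12791.5 Mb
Total: 195556.4 Mb = 24444.5 MB.
At 25 Mbps: 195556.4 / 25 = 7822 s ≈ 2.17 hours.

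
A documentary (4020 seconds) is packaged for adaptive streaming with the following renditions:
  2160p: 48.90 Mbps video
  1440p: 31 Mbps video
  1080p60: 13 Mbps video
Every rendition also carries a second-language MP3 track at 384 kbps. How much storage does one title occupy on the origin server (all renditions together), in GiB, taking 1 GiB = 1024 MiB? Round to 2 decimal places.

44.02 GiB

Audio: 384 kbps = 0.384 Mbps.
Sum of rendition bitrates: (48.90+0.384) + (31+0.384) + (13+0.384) = 94.052 Mbps.
× 4020 s = 378,089 Mb = 47,261 MB = 44.02 GiB.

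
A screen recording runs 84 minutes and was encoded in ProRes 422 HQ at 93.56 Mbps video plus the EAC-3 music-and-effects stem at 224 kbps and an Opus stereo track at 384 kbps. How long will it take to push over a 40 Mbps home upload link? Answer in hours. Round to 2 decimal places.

84 min = 5040 s
Audio total: 224 + 384 = 608 kbps = 0.608 Mbps.
Total bitrate: 94.168 Mbps.
File: 94.168 Mbps × 5040 s = 474606.7 Mb.
At 40 Mbps: 474606.7 / 40 = 11865.2 s ≈ 3.3 hours.

3.30 hours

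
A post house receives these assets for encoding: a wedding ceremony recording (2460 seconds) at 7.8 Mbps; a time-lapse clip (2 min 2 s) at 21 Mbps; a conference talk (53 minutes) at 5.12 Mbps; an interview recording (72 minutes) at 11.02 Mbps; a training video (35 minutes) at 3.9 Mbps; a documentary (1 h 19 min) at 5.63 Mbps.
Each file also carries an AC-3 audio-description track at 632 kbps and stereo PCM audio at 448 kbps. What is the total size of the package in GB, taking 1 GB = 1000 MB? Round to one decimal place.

Audio total: 632 + 448 = 1080 kbps = 1.080 Mbps.
wedding ceremony recording: 8.880 Mbps × 2460 s = 21844.8 Mb
time-lapse clip: 22.080 Mbps × 122 s = 2693.8 Mb
conference talk: 6.200 Mbps × 3180 s = 19716.0 Mb
interview recording: 12.100 Mbps × 4320 s = 52272.0 Mb
training video: 4.980 Mbps × 2100 s = 10458.0 Mb
documentary: 6.710 Mbps × 4740 s = 31805.4 Mb
Total: 138790.0 Mb = 17348.7 MB.
= 17.35 GB.

17.3 GB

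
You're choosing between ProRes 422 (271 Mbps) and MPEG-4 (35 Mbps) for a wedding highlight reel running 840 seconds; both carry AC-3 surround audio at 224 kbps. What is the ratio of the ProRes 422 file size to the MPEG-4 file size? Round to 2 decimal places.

Audio: 224 kbps = 0.224 Mbps.
ProRes 422: 271.224 Mbps × 840 s = 227828.2 Mb = 28.479 GB.
MPEG-4: 35.224 Mbps × 840 s = 29588.2 Mb = 3.699 GB.
Ratio: 28.479 / 3.699 = 7.700.

7.70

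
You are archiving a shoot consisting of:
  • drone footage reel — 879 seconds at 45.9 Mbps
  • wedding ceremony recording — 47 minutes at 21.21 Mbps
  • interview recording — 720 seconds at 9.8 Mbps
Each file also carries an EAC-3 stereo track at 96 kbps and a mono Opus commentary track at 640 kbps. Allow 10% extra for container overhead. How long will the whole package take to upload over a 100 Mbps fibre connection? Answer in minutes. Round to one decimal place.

20.3 minutes

Audio total: 96 + 640 = 736 kbps = 0.736 Mbps.
drone footage reel: 46.636 Mbps × 879 s × 1.10 = 45092.3 Mb
wedding ceremony recording: 21.946 Mbps × 2820 s × 1.10 = 68076.5 Mb
interview recording: 10.536 Mbps × 720 s × 1.10 = 8344.5 Mb
Total: 121513.4 Mb = 15189.2 MB.
At 100 Mbps: 121513.4 / 100 = 1215 s ≈ 20.3 minutes.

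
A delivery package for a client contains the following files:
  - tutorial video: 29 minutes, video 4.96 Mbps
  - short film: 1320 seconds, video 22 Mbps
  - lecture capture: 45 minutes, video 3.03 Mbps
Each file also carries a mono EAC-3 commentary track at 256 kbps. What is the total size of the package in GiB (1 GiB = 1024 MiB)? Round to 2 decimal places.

5.51 GiB

Audio: 256 kbps = 0.256 Mbps.
tutorial video: 5.216 Mbps × 1740 s = 9075.8 Mb
short film: 22.256 Mbps × 1320 s = 29377.9 Mb
lecture capture: 3.286 Mbps × 2700 s = 8872.2 Mb
Total: 47326.0 Mb = 5915.7 MB.
= 5.509 GiB.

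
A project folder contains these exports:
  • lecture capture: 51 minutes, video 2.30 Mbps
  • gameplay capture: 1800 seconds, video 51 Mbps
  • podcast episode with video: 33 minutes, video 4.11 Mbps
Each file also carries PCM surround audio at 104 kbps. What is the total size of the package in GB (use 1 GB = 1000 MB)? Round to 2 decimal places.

13.46 GB

Audio: 104 kbps = 0.104 Mbps.
lecture capture: 2.404 Mbps × 3060 s = 7356.2 Mb
gameplay capture: 51.104 Mbps × 1800 s = 91987.2 Mb
podcast episode with video: 4.214 Mbps × 1980 s = 8343.7 Mb
Total: 107687.2 Mb = 13460.9 MB.
= 13.46 GB.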